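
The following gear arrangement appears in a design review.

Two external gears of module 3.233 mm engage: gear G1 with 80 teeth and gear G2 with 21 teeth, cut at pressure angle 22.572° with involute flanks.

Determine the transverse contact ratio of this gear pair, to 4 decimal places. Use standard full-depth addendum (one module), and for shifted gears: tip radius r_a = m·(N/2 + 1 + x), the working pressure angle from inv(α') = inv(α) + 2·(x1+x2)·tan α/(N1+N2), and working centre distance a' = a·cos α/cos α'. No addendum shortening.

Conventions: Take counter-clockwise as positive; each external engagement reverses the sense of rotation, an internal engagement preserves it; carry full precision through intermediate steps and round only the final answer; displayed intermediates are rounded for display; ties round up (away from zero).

topology: single-mesh involute geometry — m = 3.233, 80T/21T pair
base radii: r_b1 = 119.413818, r_b2 = 31.346127
tip radii: r_a1 = 132.553000, r_a2 = 37.179500
no profile shift: α' = α, a' = a
action lengths: √(r_a1²−r_b1²) = 57.538144, √(r_a2²−r_b2²) = 19.993387
base pitch p_b = π·m·cos α = 9.378739
CR = (57.538144 + 19.993387 − 163.266500·sin 22.57200°)/9.378739 = 1.584717
contact ratio ≈ 1.5847

1.5847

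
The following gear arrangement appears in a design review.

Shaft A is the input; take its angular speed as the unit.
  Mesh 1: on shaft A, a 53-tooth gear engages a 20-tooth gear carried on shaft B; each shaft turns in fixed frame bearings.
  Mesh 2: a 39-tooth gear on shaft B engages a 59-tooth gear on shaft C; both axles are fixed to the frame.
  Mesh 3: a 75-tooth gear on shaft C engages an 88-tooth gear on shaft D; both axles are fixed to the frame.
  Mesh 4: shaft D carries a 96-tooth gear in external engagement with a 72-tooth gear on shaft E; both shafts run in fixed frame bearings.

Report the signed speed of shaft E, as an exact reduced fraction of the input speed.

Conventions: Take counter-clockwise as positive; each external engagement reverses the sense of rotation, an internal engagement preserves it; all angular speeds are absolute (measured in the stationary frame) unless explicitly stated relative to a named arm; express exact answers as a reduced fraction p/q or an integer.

10335/5192

4-mesh fixed-axis compound train (all bearings frame-fixed)
mesh 1 [53T→20T]: |ω|/ω_in = 1×53/20 = 53/20, sense flips to −
mesh 2 [39T→59T]: |ω|/ω_in = (53/20)×39/59 = 2067/1180, sense flips to +
mesh 3 [75T→88T]: |ω|/ω_in = (2067/1180)×75/88 = 31005/20768, sense flips to −
mesh 4 [96T→72T]: |ω|/ω_in = (31005/20768)×96/72 = 10335/5192, sense flips to +
signed output speed (× input speed) = 10335/5192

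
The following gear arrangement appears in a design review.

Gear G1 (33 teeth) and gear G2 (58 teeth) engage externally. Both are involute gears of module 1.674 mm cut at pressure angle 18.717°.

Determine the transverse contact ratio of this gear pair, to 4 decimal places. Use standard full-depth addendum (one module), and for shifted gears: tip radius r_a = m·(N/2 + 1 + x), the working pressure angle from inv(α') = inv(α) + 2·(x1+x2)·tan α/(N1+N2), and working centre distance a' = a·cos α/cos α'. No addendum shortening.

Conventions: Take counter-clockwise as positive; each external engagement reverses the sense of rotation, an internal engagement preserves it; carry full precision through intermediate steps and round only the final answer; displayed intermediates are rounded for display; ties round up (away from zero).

1.7954

recognized (one external pair, fixed centres): single-mesh tooth geometry, m = 1.674, N1 = 33, N2 = 58
base radii: r_b1 = 26.160266, r_b2 = 45.978650
tip radii: r_a1 = 29.295000, r_a2 = 50.220000
no profile shift: α' = α, a' = a
action lengths: √(r_a1²−r_b1²) = 13.184744, √(r_a2²−r_b2²) = 20.199310
base pitch p_b = π·m·cos α = 4.980903
CR = (13.184744 + 20.199310 − 76.167000·sin 18.71700°)/4.980903 = 1.795361
contact ratio ≈ 1.7954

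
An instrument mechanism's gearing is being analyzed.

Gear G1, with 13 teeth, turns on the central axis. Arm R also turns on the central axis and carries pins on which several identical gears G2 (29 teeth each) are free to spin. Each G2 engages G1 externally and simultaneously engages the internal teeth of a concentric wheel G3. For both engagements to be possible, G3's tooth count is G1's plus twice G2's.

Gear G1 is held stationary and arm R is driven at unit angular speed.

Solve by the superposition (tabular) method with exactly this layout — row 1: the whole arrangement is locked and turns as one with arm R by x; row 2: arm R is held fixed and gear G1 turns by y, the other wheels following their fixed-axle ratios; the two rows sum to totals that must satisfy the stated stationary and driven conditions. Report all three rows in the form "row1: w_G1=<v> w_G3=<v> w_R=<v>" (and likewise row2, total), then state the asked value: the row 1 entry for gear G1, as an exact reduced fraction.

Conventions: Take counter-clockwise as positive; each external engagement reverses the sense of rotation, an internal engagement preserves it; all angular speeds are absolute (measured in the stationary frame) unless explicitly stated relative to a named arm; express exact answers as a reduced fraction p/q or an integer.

planetary set (13T centre, 29T on arm, 71T internal) — Willis relation
row 1 (train locked, turned with arm): all members turn x
row 2 — arm fixed, fixed-axis ratios: sun y, ring −(13/71)·y, arm 0
boundary: total ω_sun = x + y = 0 and total ω_arm = x = 1  ⇒  y = -1, x = 1
row 2 ring = −(13/71)·(-1) = 13/71
totals (row 1 + row 2): sun 1 + (-1) = 0, ring 1 + 13/71 = 84/71, arm 1 + 0 = 1
asked cell (row1, sun) = 1

row1: w_G1=1 w_G3=1 w_R=1
row2: w_G1=-1 w_G3=13/71 w_R=0
total: w_G1=0 w_G3=84/71 w_R=1
asked value: 1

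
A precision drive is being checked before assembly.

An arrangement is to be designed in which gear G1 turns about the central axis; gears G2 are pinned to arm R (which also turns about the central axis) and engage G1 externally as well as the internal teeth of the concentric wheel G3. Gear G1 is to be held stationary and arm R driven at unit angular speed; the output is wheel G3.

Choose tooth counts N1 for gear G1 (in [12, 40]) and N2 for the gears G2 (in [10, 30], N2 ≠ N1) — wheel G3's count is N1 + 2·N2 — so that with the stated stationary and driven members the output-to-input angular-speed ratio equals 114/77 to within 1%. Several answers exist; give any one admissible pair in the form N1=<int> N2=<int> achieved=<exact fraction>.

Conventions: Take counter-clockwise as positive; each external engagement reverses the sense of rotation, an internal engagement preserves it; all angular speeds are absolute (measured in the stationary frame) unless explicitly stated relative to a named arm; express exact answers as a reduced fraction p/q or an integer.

N1=37 N2=20 achieved=114/77

planetary set to be sized for 114/77 (Willis relation)
Willis with ω_sun = 0: ω_ring/ω_arm = (N1+N3)/N3; set equal to 114/77  ⇒  N3/N1 = 1/(114/77 − 1) = 77/37
N3 = N1 + 2·N2  ⇒  N2/N1 = (N3/N1 − 1)/2 = (77/37 − 1)/2 = 20/37
smallest multiple with N1 ≥ 12 and N2 ≥ 10: k = 1  ⇒  N1 = 1·37 = 37, N2 = 1·20 = 20 (N1 ≤ 40, N2 ≤ 30, N2 ≠ N1 ✓), N3 = 37 + 2·20 = 77
check: (N1+N3)/N3 with N1 = 37, N3 = 77 gives 114/77; |achieved − target| = 0 ≤ 57/3850 ✓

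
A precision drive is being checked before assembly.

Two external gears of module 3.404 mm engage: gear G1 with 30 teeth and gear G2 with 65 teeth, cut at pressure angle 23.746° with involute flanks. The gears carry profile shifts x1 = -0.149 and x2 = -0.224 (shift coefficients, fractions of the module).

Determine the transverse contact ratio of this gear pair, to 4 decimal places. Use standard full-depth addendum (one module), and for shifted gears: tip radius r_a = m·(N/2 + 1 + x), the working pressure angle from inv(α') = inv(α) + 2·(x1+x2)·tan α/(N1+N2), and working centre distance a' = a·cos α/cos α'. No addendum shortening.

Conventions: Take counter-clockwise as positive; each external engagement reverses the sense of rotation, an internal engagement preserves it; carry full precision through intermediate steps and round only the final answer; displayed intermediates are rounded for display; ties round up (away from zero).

1.6242

class = single-mesh tooth geometry [involute pair 30T × 65T, m = 3.404]
base radii: r_b1 = 46.737240, r_b2 = 101.264019
tip radii: r_a1 = 53.956804, r_a2 = 113.271504
inv(α') = inv(23.746°) + 2·(-0.149-0.224)·tan α/(30+65) = 0.02202673  ⇒  α' = 22.66964°
a' = a·cos α / cos α' = 161.6900·cos 23.746°/cos 22.66964° = 160.392814
action lengths: √(r_a1²−r_b1²) = 26.962328, √(r_a2²−r_b2²) = 50.754626
base pitch p_b = π·m·cos α = 9.788625
CR = (26.962328 + 50.754626 − 160.392814·sin 22.66964°)/9.788625 = 1.624214
contact ratio ≈ 1.6242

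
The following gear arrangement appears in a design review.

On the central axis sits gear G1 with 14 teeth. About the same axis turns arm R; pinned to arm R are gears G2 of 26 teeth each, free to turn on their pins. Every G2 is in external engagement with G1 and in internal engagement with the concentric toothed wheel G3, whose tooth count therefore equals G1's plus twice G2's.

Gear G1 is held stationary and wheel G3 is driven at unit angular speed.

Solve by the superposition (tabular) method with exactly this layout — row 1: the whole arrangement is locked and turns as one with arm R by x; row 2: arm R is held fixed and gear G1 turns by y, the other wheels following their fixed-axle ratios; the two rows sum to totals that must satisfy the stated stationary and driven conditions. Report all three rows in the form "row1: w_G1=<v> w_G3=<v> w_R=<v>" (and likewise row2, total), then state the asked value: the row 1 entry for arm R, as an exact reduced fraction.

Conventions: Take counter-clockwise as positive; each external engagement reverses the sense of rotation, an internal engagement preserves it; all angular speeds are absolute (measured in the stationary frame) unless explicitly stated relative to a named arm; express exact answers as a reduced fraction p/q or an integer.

recognized (axles ride arm R): planetary set, 14/26/66 teeth
superposition row 1 [locked train]: every member turns x
row 2 — arm fixed, fixed-axis ratios: sun y, ring −(14/66)·y, arm 0
boundary: total ω_sun = x + y = 0 and total ω_ring = x − (14/66)·y = 1  ⇒  y = -33/40, x = 33/40
row 2 ring = −(14/66)·(-33/40) = 7/40
totals (row 1 + row 2): sun 33/40 + (-33/40) = 0, ring 33/40 + 7/40 = 1, arm 33/40 + 0 = 33/40
asked cell (row1, arm) = 33/40

row1: w_G1=33/40 w_G3=33/40 w_R=33/40
row2: w_G1=-33/40 w_G3=7/40 w_R=0
total: w_G1=0 w_G3=1 w_R=33/40
asked value: 33/40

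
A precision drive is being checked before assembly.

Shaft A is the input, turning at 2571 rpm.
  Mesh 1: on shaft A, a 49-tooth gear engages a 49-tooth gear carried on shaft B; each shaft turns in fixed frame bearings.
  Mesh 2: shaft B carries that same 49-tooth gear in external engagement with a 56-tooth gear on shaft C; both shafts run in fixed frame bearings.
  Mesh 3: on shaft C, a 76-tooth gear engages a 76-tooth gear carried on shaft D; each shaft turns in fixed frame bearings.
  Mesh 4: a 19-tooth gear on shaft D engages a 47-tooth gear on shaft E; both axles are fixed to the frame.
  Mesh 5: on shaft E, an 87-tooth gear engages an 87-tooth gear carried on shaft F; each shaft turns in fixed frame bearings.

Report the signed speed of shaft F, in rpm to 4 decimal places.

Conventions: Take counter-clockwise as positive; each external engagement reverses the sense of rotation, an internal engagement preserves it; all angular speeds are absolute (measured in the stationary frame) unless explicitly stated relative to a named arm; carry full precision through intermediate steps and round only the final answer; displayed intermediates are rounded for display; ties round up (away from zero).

topology: fixed-axis compound train — 5 meshes, A→F
mesh 1 [49T→49T]: ω = 2571.0000×49/49 = 2571.0000 rpm, sense flips to −
mesh 2 [49T→56T]: ω = 2571.0000×49/56 = 2249.6250 rpm, sense flips to +
mesh 3 [76T→76T]: ω = 2249.6250×76/76 = 2249.6250 rpm, sense flips to −
mesh 4 [19T→47T]: ω = 2249.6250×19/47 = 909.4229 rpm, sense flips to +
mesh 5 [87T→87T]: ω = 909.4229×87/87 = 909.4229 rpm, sense flips to −
signed output speed = -909.4229 rpm

-909.4229 rpm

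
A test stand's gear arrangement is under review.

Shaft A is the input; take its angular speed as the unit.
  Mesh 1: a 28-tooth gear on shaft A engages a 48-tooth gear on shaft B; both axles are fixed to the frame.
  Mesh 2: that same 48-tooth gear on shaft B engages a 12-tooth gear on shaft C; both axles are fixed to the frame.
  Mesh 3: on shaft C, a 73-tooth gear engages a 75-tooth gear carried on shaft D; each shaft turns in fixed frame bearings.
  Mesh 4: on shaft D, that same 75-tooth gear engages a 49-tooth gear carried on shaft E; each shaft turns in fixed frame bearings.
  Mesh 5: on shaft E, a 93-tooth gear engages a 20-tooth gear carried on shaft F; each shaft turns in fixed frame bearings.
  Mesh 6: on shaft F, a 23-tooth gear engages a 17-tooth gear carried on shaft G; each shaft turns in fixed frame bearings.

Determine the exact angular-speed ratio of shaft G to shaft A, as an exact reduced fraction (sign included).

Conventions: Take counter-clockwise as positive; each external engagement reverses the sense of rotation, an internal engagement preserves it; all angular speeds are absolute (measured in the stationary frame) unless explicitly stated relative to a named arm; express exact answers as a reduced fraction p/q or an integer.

52049/2380

class = fixed-axis compound train [6 meshes; 6 ratios multiply, 6 sense flips]
mesh 1 [28T→48T]: running ratio 7/12, sense −
mesh 2 [48T→12T]: running ratio 7/3, sense +
mesh 3 [73T→75T]: running ratio 511/225, sense −
mesh 4 [75T→49T]: running ratio 73/21, sense +
mesh 5 [93T→20T]: running ratio 2263/140, sense −
mesh 6 [23T→17T]: running ratio 52049/2380, sense +
ω_out/ω_in = 52049/2380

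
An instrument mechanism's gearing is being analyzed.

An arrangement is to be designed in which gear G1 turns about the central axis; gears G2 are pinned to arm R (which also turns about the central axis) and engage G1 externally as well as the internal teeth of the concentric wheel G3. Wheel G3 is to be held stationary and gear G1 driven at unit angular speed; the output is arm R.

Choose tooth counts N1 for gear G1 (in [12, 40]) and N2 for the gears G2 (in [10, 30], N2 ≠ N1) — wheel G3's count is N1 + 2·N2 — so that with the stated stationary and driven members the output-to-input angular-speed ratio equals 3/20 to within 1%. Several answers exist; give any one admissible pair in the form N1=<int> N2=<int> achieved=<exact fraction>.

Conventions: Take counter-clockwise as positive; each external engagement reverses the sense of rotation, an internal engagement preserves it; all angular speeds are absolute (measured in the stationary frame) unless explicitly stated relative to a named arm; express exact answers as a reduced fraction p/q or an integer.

topology: planetary set — design target 3/20, arm = carrier (Willis)
Willis with ω_ring = 0: ω_arm/ω_sun = N1/(N1+N3); set equal to 3/20  ⇒  N3/N1 = 1/(3/20) − 1 = 17/3
N3 = N1 + 2·N2  ⇒  N2/N1 = (N3/N1 − 1)/2 = (17/3 − 1)/2 = 7/3
smallest multiple with N1 ≥ 12 and N2 ≥ 10: k = 4  ⇒  N1 = 4·3 = 12, N2 = 4·7 = 28 (N1 ≤ 40, N2 ≤ 30, N2 ≠ N1 ✓), N3 = 12 + 2·28 = 68
check: N1/(N1+N3) with N1 = 12, N3 = 68 gives 3/20; |achieved − target| = 0 ≤ 3/2000 ✓

N1=12 N2=28 achieved=3/20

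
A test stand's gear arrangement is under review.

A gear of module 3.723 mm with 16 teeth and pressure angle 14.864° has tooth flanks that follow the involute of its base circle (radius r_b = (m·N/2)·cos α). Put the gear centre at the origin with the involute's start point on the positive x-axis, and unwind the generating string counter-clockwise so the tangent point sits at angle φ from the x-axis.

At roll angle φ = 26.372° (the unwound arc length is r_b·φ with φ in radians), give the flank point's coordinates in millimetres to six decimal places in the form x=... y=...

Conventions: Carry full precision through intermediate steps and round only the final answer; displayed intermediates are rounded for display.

topology: single-mesh involute geometry — m = 3.723, N = 16
pitch radius r_p = m·N/2 = 3.723·16/2 = 29.784000
base radius r_b = r_p·cos α = 29.784000·cos 14.864° = 28.787351
roll angle φ = 26.372° = 0.46027823 rad
x = r_b·(cos φ + φ·sin φ) = 31.677122
y = r_b·(sin φ − φ·cos φ) = 0.916037

x=31.677122 y=0.916037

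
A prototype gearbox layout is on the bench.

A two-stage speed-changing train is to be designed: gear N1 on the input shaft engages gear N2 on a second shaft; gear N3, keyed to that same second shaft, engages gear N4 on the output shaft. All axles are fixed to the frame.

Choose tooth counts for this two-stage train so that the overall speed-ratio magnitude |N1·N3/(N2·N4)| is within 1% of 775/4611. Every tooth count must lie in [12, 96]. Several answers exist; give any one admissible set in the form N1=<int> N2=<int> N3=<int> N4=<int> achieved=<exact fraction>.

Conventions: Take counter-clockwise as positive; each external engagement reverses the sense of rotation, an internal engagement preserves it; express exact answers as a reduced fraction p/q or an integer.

design class (target 775/4611): fixed-axis compound train
target = 775/4611 in lowest terms: an exact hit needs N1·N3 = k·775 and N2·N4 = k·4611 for one integer k, every count in [12, 96]; additionally prefer no 1:1 stage (N1 ≠ N2, N3 ≠ N4)
k = 1: N1·N3 = 775 = 25·31, N2·N4 = 4611 = 53·87
achieved = 25·31/(53·87) = 775/4611; |achieved − target| = 0 ≤ 31/18444 ✓

N1=25 N2=53 N3=31 N4=87 achieved=775/4611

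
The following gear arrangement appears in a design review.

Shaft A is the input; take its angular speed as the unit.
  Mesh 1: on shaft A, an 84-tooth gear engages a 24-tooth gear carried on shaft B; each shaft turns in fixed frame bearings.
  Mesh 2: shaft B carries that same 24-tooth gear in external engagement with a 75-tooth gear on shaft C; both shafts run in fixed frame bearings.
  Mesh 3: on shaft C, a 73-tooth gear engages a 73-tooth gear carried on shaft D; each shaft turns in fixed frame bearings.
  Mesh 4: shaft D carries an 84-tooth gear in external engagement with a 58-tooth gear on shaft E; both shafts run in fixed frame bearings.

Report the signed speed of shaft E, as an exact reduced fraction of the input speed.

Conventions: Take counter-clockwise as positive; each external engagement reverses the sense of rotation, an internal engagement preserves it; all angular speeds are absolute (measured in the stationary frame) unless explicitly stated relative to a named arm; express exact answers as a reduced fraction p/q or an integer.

4-mesh fixed-axis compound train (all bearings frame-fixed)
mesh 1 [84T→24T]: |ω|/ω_in = 1×84/24 = 7/2, sense flips to −
mesh 2 [24T→75T]: |ω|/ω_in = (7/2)×24/75 = 28/25, sense flips to +
mesh 3 [73T→73T]: |ω|/ω_in = (28/25)×73/73 = 28/25, sense flips to −
mesh 4 [84T→58T]: |ω|/ω_in = (28/25)×84/58 = 1176/725, sense flips to +
signed output speed (× input speed) = 1176/725

1176/725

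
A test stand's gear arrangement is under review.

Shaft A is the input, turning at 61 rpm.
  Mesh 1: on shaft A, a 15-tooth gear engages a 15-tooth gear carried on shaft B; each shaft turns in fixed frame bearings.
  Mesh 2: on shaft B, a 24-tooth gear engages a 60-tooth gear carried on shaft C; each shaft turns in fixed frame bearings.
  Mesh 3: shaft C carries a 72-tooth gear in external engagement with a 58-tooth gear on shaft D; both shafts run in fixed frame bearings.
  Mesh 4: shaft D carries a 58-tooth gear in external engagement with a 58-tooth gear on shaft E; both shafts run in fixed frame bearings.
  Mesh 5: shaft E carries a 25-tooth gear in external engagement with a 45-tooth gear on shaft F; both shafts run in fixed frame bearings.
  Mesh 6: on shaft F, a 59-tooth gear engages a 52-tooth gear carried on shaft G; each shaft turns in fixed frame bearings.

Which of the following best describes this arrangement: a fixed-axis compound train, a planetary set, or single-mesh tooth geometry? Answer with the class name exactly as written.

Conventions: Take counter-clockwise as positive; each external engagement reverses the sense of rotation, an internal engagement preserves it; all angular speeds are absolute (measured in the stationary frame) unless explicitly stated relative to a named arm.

recognized (7 fixed axles, 6 meshes): fixed-axis compound train
classification: fixed-axis compound train

fixed-axis compound train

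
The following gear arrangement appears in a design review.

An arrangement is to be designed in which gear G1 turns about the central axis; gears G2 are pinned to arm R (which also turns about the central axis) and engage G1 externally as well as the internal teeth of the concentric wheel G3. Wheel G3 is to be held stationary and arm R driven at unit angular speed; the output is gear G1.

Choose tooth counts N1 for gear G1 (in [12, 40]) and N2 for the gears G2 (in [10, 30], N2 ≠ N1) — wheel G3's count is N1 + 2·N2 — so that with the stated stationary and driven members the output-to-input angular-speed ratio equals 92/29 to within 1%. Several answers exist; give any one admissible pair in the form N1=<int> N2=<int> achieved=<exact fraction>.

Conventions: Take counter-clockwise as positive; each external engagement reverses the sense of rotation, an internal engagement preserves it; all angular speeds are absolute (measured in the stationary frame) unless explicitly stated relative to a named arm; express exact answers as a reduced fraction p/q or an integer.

class = planetary set [ratio 92/29 wanted; Willis about the carrier]
Willis with ω_ring = 0: ω_sun/ω_arm = (N1+N3)/N1; set equal to 92/29  ⇒  N3/N1 = 92/29 − 1 = 63/29
N3 = N1 + 2·N2  ⇒  N2/N1 = (N3/N1 − 1)/2 = (63/29 − 1)/2 = 17/29
smallest multiple with N1 ≥ 12 and N2 ≥ 10: k = 1  ⇒  N1 = 1·29 = 29, N2 = 1·17 = 17 (N1 ≤ 40, N2 ≤ 30, N2 ≠ N1 ✓), N3 = 29 + 2·17 = 63
check: (N1+N3)/N1 with N1 = 29, N3 = 63 gives 92/29; |achieved − target| = 0 ≤ 23/725 ✓

N1=29 N2=17 achieved=92/29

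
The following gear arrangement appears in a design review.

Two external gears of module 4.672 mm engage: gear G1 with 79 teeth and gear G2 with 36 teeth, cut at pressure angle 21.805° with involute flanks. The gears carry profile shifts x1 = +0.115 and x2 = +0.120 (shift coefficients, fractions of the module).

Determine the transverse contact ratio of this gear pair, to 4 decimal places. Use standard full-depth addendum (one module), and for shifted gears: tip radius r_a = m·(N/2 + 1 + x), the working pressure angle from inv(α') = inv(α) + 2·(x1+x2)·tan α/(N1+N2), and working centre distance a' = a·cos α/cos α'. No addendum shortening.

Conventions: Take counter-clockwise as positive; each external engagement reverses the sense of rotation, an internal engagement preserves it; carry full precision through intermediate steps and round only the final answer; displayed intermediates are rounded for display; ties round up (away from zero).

topology: single-mesh involute geometry — m = 4.672, 79T/36T pair
base radii: r_b1 = 171.340507, r_b2 = 78.079218
tip radii: r_a1 = 189.753280, r_a2 = 89.328640
inv(α') = inv(21.805°) + 2·(+0.115+0.120)·tan α/(79+36) = 0.02113873  ⇒  α' = 22.37374°
a' = a·cos α / cos α' = 268.6400·cos 21.805°/cos 22.37374° = 269.724412
action lengths: √(r_a1²−r_b1²) = 81.539793, √(r_a2²−r_b2²) = 43.396331
base pitch p_b = π·m·cos α = 13.627394
CR = (81.539793 + 43.396331 − 269.724412·sin 22.37374°)/13.627394 = 1.633949
contact ratio ≈ 1.6339

1.6339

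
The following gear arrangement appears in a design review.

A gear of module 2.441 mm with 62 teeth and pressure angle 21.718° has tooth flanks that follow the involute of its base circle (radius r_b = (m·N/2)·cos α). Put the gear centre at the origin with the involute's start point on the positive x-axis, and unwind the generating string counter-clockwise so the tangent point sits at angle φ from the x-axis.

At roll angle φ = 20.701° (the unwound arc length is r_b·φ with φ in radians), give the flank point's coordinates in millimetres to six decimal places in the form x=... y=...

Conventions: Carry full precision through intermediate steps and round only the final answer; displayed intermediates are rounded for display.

x=74.739329 y=1.090832

single-mesh involute tooth geometry (62T wheel at module 2.441)
pitch radius r_p = m·N/2 = 2.441·62/2 = 75.671000
base radius r_b = r_p·cos α = 75.671000·cos 21.718° = 70.299597
roll angle φ = 20.701° = 0.36130061 rad
x = r_b·(cos φ + φ·sin φ) = 74.739329
y = r_b·(sin φ − φ·cos φ) = 1.090832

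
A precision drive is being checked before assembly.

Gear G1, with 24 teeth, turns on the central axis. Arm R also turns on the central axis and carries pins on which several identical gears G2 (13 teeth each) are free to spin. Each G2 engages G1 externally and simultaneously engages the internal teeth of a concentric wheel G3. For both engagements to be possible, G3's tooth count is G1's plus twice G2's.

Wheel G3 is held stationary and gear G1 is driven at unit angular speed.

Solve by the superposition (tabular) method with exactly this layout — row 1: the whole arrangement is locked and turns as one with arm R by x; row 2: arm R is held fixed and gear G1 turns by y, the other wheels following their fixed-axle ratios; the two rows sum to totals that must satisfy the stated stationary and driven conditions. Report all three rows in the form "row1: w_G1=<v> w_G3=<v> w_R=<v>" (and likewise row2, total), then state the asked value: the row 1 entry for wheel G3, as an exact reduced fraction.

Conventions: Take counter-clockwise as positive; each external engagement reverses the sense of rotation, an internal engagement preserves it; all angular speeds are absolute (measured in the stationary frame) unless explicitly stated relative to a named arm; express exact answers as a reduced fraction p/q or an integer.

row1: w_G1=12/37 w_G3=12/37 w_R=12/37
row2: w_G1=25/37 w_G3=-12/37 w_R=0
total: w_G1=1 w_G3=0 w_R=12/37
asked value: 12/37

planetary set (24T centre, 13T on arm, 50T internal) — Willis relation
superposition row 1 [locked train]: every member turns x
row 2 (arm held, sun turns y): ω_ring = −(24/50)·y, ω_arm = 0
boundary: total ω_ring = x − (24/50)·y = 0 and total ω_sun = x + y = 1  ⇒  y = 25/37, x = 12/37
row 2 ring = −(24/50)·25/37 = -12/37
totals (row 1 + row 2): sun 12/37 + 25/37 = 1, ring 12/37 + (-12/37) = 0, arm 12/37 + 0 = 12/37
asked cell (row1, ring) = 12/37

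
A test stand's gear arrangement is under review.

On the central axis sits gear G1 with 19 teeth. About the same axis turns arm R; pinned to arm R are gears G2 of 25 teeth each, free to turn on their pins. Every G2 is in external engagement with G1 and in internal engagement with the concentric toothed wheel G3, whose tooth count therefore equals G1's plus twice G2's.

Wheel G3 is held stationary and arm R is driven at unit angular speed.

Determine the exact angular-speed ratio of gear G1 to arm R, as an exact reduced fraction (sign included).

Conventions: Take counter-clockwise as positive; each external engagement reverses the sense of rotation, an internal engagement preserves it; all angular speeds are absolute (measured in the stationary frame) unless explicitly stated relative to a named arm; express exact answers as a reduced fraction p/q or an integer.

planetary set (19T centre, 25T on arm, 69T internal) — Willis relation
ring teeth: 19 + 2·25 = 69
19(ω_sun−ω_arm) = −69(ω_ring−ω_arm),  ω_ring = 0, ω_arm = 1
ω_sun = 1 − (69/19)(0−1) = 88/19
ω_out/ω_in = 88/19

88/19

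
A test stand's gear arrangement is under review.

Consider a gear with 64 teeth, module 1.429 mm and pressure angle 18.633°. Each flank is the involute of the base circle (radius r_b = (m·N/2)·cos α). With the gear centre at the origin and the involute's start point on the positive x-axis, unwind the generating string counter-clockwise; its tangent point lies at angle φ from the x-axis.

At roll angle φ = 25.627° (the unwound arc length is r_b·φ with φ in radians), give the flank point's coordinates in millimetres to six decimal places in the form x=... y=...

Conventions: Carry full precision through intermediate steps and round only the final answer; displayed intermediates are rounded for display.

x=47.451082 y=1.266750

single-mesh involute tooth geometry (64T wheel at module 1.429)
pitch radius r_p = m·N/2 = 1.429·64/2 = 45.728000
base radius r_b = r_p·cos α = 45.728000·cos 18.633° = 43.331146
roll angle φ = 25.627° = 0.44727553 rad
x = r_b·(cos φ + φ·sin φ) = 47.451082
y = r_b·(sin φ − φ·cos φ) = 1.266750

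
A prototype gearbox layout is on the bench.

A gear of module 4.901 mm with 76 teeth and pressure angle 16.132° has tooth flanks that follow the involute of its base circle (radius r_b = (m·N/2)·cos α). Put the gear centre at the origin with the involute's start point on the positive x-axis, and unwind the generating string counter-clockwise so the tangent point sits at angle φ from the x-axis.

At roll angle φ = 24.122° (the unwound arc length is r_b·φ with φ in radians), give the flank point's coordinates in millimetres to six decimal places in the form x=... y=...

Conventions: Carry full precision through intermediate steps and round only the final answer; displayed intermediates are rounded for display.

x=194.064277 y=4.371749

class = single-mesh tooth geometry [base-circle involute, m = 4.901, 76T]
pitch radius r_p = m·N/2 = 4.901·76/2 = 186.238000
base radius r_b = r_p·cos α = 186.238000·cos 16.132° = 178.904715
roll angle φ = 24.122° = 0.42100832 rad
x = r_b·(cos φ + φ·sin φ) = 194.064277
y = r_b·(sin φ − φ·cos φ) = 4.371749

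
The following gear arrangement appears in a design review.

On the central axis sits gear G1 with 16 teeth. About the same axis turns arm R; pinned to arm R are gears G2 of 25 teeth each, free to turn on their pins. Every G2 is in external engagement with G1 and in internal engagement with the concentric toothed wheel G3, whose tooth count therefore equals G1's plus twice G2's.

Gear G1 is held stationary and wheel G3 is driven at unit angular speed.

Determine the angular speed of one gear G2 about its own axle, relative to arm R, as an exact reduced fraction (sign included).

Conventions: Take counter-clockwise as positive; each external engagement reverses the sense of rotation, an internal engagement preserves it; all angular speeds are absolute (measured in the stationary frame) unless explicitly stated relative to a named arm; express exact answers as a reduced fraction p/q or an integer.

planetary set (16T centre, 25T on arm, 66T internal) — Willis relation
ring teeth: 16 + 2·25 = 66
16(ω_sun−ω_arm) = −66(ω_ring−ω_arm),  ω_sun = 0, ω_ring = 1
16(0−ω_arm) = −66(1−ω_arm)  ⇒  82·ω_arm = 66  ⇒  ω_arm = 33/41
sun–planet mesh: 16·(0−33/41) = −25·(ω_p−ω_arm)  ⇒  ω_p−ω_arm = 528/1025
exact speed ratio = 528/1025

528/1025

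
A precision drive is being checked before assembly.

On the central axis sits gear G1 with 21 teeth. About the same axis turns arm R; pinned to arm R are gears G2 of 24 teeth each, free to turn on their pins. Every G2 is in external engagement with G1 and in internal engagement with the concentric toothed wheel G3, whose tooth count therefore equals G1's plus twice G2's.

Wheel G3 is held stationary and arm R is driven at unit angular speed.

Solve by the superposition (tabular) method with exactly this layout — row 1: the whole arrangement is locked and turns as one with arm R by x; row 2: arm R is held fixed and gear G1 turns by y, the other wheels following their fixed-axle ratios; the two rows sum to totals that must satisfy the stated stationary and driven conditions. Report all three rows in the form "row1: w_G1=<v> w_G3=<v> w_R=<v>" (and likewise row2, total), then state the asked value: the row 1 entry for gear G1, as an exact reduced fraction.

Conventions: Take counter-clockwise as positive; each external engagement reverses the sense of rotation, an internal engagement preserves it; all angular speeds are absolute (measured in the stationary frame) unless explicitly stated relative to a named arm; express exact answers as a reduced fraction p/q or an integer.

row1: w_G1=1 w_G3=1 w_R=1
row2: w_G1=23/7 w_G3=-1 w_R=0
total: w_G1=30/7 w_G3=0 w_R=1
asked value: 1

topology: planetary set — G1 21T / G2 24T / G3 69T, arm = carrier (Willis)
row 1: whole set turns with the arm by x
row 2 — arm fixed, fixed-axis ratios: sun y, ring −(21/69)·y, arm 0
boundary: total ω_ring = x − (21/69)·y = 0 and total ω_arm = x = 1  ⇒  y = 23/7, x = 1
row 2 ring = −(21/69)·23/7 = -1
totals (row 1 + row 2): sun 1 + 23/7 = 30/7, ring 1 + (-1) = 0, arm 1 + 0 = 1
asked cell (row1, sun) = 1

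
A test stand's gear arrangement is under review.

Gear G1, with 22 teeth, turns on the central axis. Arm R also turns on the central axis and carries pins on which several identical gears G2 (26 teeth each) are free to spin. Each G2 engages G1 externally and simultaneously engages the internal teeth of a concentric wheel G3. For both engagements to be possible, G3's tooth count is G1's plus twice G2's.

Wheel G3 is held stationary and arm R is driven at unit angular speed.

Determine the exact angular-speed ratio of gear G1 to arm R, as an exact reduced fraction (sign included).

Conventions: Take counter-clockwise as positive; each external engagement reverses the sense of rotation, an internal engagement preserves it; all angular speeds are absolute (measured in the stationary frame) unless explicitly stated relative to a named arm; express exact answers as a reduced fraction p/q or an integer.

recognized (axles ride arm R): planetary set, 22/26/74 teeth
ring teeth: 22 + 2·26 = 74
22(ω_sun−ω_arm) = −74(ω_ring−ω_arm),  ω_ring = 0, ω_arm = 1
ω_sun = 1 − (74/22)(0−1) = 48/11
ω_out/ω_in = 48/11

48/11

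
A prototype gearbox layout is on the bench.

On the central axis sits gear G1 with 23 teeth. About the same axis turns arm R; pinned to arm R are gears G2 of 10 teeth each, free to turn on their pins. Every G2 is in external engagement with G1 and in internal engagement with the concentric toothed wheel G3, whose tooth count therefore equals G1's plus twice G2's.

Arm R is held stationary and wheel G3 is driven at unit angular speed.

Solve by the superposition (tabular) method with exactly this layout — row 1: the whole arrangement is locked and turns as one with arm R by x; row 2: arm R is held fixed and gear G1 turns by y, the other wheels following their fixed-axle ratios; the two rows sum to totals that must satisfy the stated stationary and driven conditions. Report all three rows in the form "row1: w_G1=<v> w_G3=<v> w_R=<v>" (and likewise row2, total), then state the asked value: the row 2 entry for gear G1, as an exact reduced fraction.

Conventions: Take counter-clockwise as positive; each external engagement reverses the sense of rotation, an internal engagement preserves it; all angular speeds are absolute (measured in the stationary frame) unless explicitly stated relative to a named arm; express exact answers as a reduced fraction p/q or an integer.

planetary set (23T centre, 10T on arm, 43T internal) — Willis relation
row 1 (train locked, turned with arm): all members turn x
row 2 — arm fixed, fixed-axis ratios: sun y, ring −(23/43)·y, arm 0
boundary: total ω_arm = x = 0 and total ω_ring = x − (23/43)·y = 1  ⇒  y = -43/23, x = 0
row 2 ring = −(23/43)·(-43/23) = 1
totals (row 1 + row 2): sun 0 + (-43/23) = -43/23, ring 0 + 1 = 1, arm 0 + 0 = 0
asked cell (row2, sun) = -43/23

row1: w_G1=0 w_G3=0 w_R=0
row2: w_G1=-43/23 w_G3=1 w_R=0
total: w_G1=-43/23 w_G3=1 w_R=0
asked value: -43/23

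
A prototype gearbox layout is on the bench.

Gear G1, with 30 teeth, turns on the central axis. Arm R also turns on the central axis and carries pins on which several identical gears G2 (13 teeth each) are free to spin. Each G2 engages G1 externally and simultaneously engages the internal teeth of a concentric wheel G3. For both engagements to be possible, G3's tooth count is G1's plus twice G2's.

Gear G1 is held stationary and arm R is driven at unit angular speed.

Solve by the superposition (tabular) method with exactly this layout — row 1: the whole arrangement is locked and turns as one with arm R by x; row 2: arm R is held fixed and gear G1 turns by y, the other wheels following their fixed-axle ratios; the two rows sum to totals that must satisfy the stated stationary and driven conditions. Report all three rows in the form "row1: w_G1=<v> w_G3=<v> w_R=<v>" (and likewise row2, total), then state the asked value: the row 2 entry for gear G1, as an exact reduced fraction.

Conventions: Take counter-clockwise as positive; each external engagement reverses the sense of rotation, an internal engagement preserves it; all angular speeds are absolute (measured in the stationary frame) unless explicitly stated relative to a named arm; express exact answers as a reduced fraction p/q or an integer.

recognized (axles ride arm R): planetary set, 30/13/56 teeth
row 1 (train locked, turned with arm): all members turn x
row 2: sun turns y, ring = −(30/56)·y, arm 0
boundary: total ω_sun = x + y = 0 and total ω_arm = x = 1  ⇒  y = -1, x = 1
row 2 ring = −(30/56)·(-1) = 15/28
totals (row 1 + row 2): sun 1 + (-1) = 0, ring 1 + 15/28 = 43/28, arm 1 + 0 = 1
asked cell (row2, sun) = -1

row1: w_G1=1 w_G3=1 w_R=1
row2: w_G1=-1 w_G3=15/28 w_R=0
total: w_G1=0 w_G3=43/28 w_R=1
asked value: -1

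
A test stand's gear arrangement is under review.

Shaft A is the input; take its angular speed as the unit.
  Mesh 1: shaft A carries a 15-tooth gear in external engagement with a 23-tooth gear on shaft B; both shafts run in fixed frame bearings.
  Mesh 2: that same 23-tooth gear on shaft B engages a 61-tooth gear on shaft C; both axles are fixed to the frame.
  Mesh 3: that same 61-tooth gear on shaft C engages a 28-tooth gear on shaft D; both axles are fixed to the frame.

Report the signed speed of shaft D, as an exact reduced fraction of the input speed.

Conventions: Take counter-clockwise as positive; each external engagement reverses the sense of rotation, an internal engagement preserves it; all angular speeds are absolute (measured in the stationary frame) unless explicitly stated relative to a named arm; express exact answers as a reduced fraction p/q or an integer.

3-mesh fixed-axis compound train (all bearings frame-fixed)
mesh 1 [15T→23T]: |ω|/ω_in = 1×15/23 = 15/23, sense flips to −
mesh 2 [23T→61T]: |ω|/ω_in = (15/23)×23/61 = 15/61, sense flips to +
mesh 3 [61T→28T]: |ω|/ω_in = (15/61)×61/28 = 15/28, sense flips to −
signed output speed (× input speed) = -15/28

-15/28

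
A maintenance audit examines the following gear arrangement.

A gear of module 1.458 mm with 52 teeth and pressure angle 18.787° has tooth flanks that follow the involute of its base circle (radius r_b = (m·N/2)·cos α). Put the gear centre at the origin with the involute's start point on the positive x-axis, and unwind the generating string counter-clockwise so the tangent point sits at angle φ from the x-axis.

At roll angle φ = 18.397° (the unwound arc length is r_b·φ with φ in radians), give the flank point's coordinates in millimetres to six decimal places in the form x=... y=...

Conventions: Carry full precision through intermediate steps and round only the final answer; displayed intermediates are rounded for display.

class = single-mesh tooth geometry [base-circle involute, m = 1.458, 52T]
pitch radius r_p = m·N/2 = 1.458·52/2 = 37.908000
base radius r_b = r_p·cos α = 37.908000·cos 18.787° = 35.888351
roll angle φ = 18.397° = 0.32108822 rad
x = r_b·(cos φ + φ·sin φ) = 37.690943
y = r_b·(sin φ − φ·cos φ) = 0.391942

x=37.690943 y=0.391942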